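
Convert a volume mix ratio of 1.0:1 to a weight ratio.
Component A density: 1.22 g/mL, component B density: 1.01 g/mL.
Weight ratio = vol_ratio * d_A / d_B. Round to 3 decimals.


= 1.0 * 1.22 / 1.01 = 1.208

1.208


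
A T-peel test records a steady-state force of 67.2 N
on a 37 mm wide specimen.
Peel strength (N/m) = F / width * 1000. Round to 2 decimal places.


Peel strength = 67.2 / 37 * 1000
= 1816.22 N/m

1816.22


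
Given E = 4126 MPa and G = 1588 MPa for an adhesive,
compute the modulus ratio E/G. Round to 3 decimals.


E/G ratio = 4126 / 1588 = 2.598

2.598


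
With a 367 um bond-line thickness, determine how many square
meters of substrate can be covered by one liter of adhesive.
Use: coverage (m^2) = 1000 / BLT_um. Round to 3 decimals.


Coverage = 1000 / 367 = 2.725 m^2

2.725


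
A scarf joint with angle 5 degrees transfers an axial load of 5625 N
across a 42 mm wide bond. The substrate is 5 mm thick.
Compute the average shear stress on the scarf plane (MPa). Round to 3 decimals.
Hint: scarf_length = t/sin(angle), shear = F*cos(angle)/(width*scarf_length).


scarf_length = 5 / sin(5 deg) = 57.3686 mm
cos(5 deg) = 0.996195
shear stress = 5625 * 0.996195 / (42 * 57.3686)
= 2.326 MPa

2.326


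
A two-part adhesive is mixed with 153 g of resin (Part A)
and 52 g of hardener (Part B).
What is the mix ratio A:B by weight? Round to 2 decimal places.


Mix ratio = mass_A / mass_B
= 153 / 52
= 2.94

2.94


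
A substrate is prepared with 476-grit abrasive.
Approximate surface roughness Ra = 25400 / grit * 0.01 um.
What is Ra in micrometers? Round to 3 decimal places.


Ra = 25400 / 476 * 0.01 = 0.534 um

0.534


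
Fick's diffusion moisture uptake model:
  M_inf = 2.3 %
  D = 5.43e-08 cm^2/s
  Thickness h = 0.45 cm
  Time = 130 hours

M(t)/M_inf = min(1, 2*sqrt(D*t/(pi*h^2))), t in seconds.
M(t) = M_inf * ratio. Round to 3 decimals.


t_sec = 130 * 3600 = 468000
ratio = 2*sqrt(5.43e-08*468000/(pi*0.45^2))
= min(1, 0.399729)
= 0.399729
M(t) = 2.3 * 0.399729 = 0.919 %

0.919


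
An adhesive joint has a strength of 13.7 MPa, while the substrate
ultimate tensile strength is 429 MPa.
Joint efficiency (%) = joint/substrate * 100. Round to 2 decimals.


Efficiency = 13.7 / 429 * 100
= 3.19%

3.19


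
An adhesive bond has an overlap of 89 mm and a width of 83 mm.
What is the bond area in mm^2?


Bond area = overlap * width
= 89 * 83
= 7387 mm^2

7387


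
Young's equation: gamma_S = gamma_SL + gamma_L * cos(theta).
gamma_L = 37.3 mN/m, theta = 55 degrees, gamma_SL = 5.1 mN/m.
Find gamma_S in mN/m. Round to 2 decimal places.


cos(55 deg) = 0.573576
gamma_S = 5.1 + 37.3 * 0.573576
= 26.49 mN/m

26.49


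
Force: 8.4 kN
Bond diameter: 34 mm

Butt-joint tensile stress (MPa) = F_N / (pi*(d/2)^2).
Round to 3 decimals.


F_N = 8.4 * 1000 = 8400.0 N
A = pi*(17.0)^2 = 907.9203 mm^2
stress = 8400.0 / 907.9203 = 9.252 MPa

9.252


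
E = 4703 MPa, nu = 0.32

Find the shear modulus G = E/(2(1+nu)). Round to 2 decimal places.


G = 4703 / (2 * 1.32)
= 1781.44 MPa

1781.44


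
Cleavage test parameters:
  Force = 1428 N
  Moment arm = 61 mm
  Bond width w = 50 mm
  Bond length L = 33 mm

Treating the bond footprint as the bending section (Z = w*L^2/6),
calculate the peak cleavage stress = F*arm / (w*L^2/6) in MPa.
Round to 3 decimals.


M = 1428 * 61 = 87108 N*mm
Z = 50 * 33^2 / 6 = 54450 / 6 mm^3
sigma = M / Z = 6 * 87108 / 54450 = 522648 / 54450
= 9.599 MPa

9.599


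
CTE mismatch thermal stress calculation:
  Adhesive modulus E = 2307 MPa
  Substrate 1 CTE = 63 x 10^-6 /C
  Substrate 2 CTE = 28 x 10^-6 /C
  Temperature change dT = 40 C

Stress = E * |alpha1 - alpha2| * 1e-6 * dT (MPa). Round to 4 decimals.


delta_alpha = |63 - 28| = 35 x 10^-6/C
Stress = 2307 * 35e-6 * 40
= 3.2298 MPa

3.2298


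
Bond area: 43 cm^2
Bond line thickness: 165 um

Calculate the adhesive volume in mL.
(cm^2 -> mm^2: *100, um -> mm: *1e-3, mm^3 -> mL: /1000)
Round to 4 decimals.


V = 43*100 * 165*1e-3 / 1000
= 0.7095 mL

0.7095


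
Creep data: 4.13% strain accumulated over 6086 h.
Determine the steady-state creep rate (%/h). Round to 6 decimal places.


Rate = 4.13 / 6086 = 0.000679 %/h

0.000679


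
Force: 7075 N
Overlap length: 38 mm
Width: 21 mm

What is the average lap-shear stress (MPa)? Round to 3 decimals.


Average shear stress = F / (overlap * width)
= 7075 / (38 * 21)
= 8.866 MPa

8.866


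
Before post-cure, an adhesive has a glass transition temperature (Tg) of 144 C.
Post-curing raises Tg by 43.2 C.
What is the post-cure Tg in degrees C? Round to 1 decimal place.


Tg_post = Tg_base + delta_Tg
= 144 + 43.2
= 187.2 C

187.2


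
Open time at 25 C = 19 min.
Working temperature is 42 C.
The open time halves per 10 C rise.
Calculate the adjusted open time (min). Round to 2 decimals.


factor = 2^((42 - 25) / 10) = 3.2490
ot = 19 / 3.2490 = 5.85 min

5.85


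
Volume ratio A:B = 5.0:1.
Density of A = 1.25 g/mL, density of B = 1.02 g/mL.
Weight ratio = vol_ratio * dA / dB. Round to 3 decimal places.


Wt ratio = 5.0 * 1.25 / 1.02
= 6.127

6.127


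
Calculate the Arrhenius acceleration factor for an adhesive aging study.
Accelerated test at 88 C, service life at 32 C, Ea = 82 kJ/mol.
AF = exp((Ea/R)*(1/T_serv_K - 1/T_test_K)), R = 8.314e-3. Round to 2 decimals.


T_test = 361.15 K, T_serv = 305.15 K
Ea/R = 82 / 0.008314 = 9862.88
AF = exp(9862.88 * (1/305.15 - 1/361.15))
= 150.17

150.17


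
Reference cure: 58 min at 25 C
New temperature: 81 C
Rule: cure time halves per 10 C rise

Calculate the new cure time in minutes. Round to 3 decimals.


factor = 2^((81-25)/10) = 48.5029
t_new = 58 / 48.5029 = 1.196 min

1.196


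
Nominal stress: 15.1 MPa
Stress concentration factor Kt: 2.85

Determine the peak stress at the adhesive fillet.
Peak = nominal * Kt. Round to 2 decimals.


Peak stress = 15.1 * 2.85
= 43.04 MPa

43.04


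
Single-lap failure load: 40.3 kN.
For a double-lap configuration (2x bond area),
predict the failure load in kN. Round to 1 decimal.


Failure load = 40.3 * 2 = 80.6 kN

80.6


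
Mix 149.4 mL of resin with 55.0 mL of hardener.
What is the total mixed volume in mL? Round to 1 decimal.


Total = 149.4 + 55.0 = 204.4 mL

204.4


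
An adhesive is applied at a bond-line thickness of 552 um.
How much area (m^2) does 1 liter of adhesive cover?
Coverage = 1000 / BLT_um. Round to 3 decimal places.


Coverage = 1000 / 552 = 1.812 m^2

1.812


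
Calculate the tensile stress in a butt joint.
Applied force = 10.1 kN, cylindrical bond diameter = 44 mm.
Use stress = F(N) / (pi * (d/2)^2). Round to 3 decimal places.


A = pi * 22.0^2 = 1520.5308 mm^2
sigma = 10100.0 / 1520.5308 = 6.642 MPa

6.642


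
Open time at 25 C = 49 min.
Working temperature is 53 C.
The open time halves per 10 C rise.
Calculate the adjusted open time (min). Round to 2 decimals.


factor = 2^((53 - 25) / 10) = 6.9644
ot = 49 / 6.9644 = 7.04 min

7.04


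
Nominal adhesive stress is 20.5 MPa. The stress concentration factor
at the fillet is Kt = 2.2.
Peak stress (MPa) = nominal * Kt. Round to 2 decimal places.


Peak = 20.5 * 2.2 = 45.10 MPa

45.10


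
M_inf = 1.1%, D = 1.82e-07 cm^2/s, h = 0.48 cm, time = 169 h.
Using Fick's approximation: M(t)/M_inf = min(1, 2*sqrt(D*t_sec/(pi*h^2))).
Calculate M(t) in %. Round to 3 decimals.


t = 608400 s
ratio = min(1, 2*sqrt(1.82e-07*608400/(pi*0.2304)))
= 0.782247
M(t) = 1.1 * 0.782247 = 0.860%

0.860


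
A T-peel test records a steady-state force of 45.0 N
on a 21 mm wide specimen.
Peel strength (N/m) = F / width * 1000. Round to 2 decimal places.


Peel strength = 45.0 / 21 * 1000
= 2142.86 N/m

2142.86


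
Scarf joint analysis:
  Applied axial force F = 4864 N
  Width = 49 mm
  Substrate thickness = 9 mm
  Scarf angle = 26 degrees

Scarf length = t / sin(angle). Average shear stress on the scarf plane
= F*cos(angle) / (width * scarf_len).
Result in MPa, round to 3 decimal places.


Scarf length = 9 / sin(26 deg) = 20.5305 mm
cos(26 deg) = 0.898794
Shear = 4864 * 0.898794 / (49 * 20.5305)
= 4.346 MPa

4.346


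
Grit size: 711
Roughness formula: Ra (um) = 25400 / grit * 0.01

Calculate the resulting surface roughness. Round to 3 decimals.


Ra = 25400 / 711 * 0.01
= 0.357 um

0.357


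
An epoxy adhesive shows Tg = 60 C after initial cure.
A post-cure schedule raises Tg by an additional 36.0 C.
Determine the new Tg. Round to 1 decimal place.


New Tg = 60 + 36.0
= 96.0 C

96.0


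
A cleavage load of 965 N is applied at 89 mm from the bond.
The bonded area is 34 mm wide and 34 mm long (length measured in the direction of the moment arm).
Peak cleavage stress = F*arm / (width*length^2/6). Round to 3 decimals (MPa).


Moment = 965 * 89 = 85885 N*mm
Section modulus = 34 * 1156 / 6 = 39304 / 6 mm^3
Stress = 85885 / (39304 / 6) = 515310 / 39304
= 13.111 MPa

13.111


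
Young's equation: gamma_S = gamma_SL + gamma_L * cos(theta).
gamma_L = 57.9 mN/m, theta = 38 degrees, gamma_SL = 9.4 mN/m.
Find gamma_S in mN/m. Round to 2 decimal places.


cos(38 deg) = 0.788011
gamma_S = 9.4 + 57.9 * 0.788011
= 55.03 mN/m

55.03


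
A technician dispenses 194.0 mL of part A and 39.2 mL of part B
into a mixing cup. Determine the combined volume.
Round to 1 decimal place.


Combined volume = 194.0 + 39.2
= 233.2 mL

233.2


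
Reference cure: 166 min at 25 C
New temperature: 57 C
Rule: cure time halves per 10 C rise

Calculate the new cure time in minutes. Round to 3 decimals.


factor = 2^((57-25)/10) = 9.1896
t_new = 166 / 9.1896 = 18.064 min

18.064


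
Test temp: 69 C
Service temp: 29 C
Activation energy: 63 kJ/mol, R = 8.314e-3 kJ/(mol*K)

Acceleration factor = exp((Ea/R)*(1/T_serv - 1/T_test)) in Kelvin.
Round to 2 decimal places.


AF = exp((63/0.008314)*(1/302.15 - 1/342.15))
= 18.76

18.76


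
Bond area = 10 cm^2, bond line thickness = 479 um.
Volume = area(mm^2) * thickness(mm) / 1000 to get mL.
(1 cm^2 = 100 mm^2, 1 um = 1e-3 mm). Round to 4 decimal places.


area_mm2 = 10 * 100 = 1000
blt_mm = 479 * 1e-3 = 0.479
vol_mm3 = 1000 * 0.479 = 479.0
vol_mL = 479.0 / 1000 = 0.4790 mL

0.4790


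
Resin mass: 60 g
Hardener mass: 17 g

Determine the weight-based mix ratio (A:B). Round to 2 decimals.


Ratio = 60 / 17 = 3.53

3.53


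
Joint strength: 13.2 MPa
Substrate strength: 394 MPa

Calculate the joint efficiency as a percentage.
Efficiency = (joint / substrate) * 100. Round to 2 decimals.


Efficiency = (13.2 / 394) * 100 = 3.35%

3.35


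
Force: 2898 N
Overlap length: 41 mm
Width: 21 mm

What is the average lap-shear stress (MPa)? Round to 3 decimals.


Average shear stress = F / (overlap * width)
= 2898 / (41 * 21)
= 3.366 MPa

3.366


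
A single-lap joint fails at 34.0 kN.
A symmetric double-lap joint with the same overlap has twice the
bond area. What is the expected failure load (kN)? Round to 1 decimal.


Double-lap load = 2 * 34.0 = 68.0 kN

68.0


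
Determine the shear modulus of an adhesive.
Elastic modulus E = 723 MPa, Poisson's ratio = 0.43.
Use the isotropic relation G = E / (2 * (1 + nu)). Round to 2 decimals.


G = 723 / (2*(1+0.43)) = 723 / 2.86
= 252.80 MPa

252.80


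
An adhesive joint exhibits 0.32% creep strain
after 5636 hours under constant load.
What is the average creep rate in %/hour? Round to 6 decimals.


Creep rate = strain / time
= 0.32 / 5636
= 0.000057 %/h

0.000057


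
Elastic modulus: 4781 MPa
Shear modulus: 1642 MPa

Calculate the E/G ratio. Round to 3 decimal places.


E / G = 4781 / 1642 = 2.912

2.912


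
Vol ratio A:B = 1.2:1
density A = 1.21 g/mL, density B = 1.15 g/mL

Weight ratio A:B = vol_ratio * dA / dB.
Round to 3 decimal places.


Weight ratio = 1.2 * 1.21 / 1.15
= 1.263

1.263


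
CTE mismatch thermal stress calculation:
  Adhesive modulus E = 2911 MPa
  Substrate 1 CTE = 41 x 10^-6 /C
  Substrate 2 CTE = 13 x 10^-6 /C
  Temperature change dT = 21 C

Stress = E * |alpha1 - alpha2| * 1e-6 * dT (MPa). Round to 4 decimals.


delta_alpha = |41 - 13| = 28 x 10^-6/C
Stress = 2911 * 28e-6 * 21
= 1.7117 MPa

1.7117


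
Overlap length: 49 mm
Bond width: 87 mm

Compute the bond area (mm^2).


Bond area = 49 * 87 = 4263 mm^2

4263


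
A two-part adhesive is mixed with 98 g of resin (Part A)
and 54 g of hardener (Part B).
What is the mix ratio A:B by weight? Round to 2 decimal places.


Mix ratio = mass_A / mass_B
= 98 / 54
= 1.81

1.81


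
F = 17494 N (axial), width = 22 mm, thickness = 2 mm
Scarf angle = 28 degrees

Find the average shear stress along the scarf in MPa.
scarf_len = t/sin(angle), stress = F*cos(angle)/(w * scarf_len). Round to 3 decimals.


scarf_len = 2/sin(28 deg) = 4.2601
cos(28 deg) = 0.882948
stress = 17494*0.882948/(22*4.2601) = 164.809 MPa

164.809


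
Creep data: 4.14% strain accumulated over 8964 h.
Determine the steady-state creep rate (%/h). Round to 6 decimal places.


Rate = 4.14 / 8964 = 0.000462 %/h

0.000462


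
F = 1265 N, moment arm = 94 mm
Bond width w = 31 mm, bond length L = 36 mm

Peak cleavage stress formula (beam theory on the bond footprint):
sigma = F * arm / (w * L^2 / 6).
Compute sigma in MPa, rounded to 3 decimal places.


sigma = (1265 * 94) / (31 * 1296 / 6)
= 118910 * 6 / 40176
= 713460 / 40176
= 17.758 MPa

17.758


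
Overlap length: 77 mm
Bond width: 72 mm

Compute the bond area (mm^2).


Bond area = 77 * 72 = 5544 mm^2

5544


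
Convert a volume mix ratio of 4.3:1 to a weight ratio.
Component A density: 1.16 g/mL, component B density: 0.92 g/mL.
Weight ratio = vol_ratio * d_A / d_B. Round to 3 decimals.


= 4.3 * 1.16 / 0.92 = 5.422

5.422


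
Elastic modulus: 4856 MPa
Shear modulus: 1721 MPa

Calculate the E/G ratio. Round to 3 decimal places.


E / G = 4856 / 1721 = 2.822

2.822


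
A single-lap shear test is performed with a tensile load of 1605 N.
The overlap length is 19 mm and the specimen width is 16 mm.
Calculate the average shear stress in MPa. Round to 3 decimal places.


Shear stress = F / (overlap * width)
= 1605 / (19 * 16)
= 1605 / 304
= 5.280 MPa

5.280


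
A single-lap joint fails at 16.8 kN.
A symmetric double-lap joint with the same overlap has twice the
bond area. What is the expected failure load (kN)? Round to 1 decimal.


Double-lap load = 2 * 16.8 = 33.6 kN

33.6


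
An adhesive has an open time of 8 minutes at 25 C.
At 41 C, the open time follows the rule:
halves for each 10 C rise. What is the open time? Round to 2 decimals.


Factor = 2^((41-25)/10) = 3.0314
Open time = 8 / 3.0314 = 2.64 min

2.64


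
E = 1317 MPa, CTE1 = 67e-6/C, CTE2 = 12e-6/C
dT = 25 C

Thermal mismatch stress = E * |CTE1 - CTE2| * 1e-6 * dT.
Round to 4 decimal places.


= 1317 * 55e-6 * 25
= 1.8109 MPa

1.8109


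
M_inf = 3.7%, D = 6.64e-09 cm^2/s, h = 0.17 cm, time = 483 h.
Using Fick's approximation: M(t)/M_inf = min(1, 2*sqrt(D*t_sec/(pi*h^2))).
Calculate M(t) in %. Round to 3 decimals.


t = 1738800 s
ratio = min(1, 2*sqrt(6.64e-09*1738800/(pi*0.0289)))
= 0.713206
M(t) = 3.7 * 0.713206 = 2.639%

2.639


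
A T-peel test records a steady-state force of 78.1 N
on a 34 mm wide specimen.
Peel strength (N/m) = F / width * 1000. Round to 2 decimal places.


Peel strength = 78.1 / 34 * 1000
= 2297.06 N/m

2297.06


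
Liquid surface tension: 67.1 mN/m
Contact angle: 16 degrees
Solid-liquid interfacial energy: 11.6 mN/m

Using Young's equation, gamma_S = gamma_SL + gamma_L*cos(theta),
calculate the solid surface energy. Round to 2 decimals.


gamma_S = 11.6 + 67.1 * cos(16)
= 76.10 mN/m

76.10


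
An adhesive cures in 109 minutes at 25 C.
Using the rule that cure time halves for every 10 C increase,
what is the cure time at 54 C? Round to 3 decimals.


Factor = 2^((54 - 25) / 10) = 7.4643
Cure time = 109 / 7.4643
= 14.603 minutes

14.603


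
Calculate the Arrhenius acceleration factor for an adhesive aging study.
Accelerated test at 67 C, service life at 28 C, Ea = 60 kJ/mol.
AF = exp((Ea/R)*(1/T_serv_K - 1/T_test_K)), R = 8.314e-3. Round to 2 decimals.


T_test = 340.15 K, T_serv = 301.15 K
Ea/R = 60 / 0.008314 = 7216.74
AF = exp(7216.74 * (1/301.15 - 1/340.15))
= 15.61

15.61


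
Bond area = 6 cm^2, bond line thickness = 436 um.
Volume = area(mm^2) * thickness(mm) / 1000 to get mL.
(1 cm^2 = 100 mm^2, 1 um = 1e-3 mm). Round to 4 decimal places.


area_mm2 = 6 * 100 = 600
blt_mm = 436 * 1e-3 = 0.436
vol_mm3 = 600 * 0.436 = 261.6
vol_mL = 261.6 / 1000 = 0.2616 mL

0.2616


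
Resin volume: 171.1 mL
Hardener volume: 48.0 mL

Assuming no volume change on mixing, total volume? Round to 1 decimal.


V_total = 171.1 + 48.0 = 219.1 mL

219.1


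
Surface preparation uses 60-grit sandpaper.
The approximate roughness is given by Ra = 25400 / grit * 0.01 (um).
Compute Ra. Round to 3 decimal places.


Ra = 25400 / 60 * 0.01
= 254 / 60
= 4.233 um

4.233


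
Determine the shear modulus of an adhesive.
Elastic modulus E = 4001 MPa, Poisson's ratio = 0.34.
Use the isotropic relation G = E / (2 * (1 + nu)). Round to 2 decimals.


G = 4001 / (2*(1+0.34)) = 4001 / 2.68
= 1492.91 MPa

1492.91


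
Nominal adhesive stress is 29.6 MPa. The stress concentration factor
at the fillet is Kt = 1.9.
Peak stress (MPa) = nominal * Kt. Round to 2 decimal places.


Peak = 29.6 * 1.9 = 56.24 MPa

56.24


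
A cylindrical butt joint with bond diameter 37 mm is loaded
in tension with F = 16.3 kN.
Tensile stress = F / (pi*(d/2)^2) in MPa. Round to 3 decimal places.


Area = pi * (37/2)^2 = 1075.2101 mm^2
Stress = 16.3*1000 / 1075.2101
= 15.160 MPa

15.160


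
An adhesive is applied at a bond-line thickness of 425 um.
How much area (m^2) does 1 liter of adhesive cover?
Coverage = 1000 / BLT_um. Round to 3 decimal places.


Coverage = 1000 / 425 = 2.353 m^2

2.353


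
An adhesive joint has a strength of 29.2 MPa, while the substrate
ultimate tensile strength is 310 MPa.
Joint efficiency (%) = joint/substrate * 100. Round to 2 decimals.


Efficiency = 29.2 / 310 * 100
= 9.42%

9.42


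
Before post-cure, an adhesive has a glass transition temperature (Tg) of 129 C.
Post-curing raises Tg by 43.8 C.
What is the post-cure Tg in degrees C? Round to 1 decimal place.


Tg_post = Tg_base + delta_Tg
= 129 + 43.8
= 172.8 C

172.8


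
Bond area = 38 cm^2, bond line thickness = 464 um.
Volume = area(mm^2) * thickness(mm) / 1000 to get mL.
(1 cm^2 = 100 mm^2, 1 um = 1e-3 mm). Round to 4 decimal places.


area_mm2 = 38 * 100 = 3800
blt_mm = 464 * 1e-3 = 0.464
vol_mm3 = 3800 * 0.464 = 1763.2
vol_mL = 1763.2 / 1000 = 1.7632 mL

1.7632


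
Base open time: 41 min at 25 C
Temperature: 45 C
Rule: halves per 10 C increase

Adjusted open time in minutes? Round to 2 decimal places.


Acceleration = 2^((45-25)/10) = 4.0000
Open time = 41 / 4.0000 = 10.25 min

10.25


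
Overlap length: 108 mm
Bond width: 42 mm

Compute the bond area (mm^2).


Bond area = 108 * 42 = 4536 mm^2

4536


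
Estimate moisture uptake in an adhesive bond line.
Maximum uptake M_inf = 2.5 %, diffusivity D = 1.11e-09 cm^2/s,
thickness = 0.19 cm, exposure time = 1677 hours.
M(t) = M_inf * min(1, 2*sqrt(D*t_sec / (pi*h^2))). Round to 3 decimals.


Convert time: 1677 h = 6037200 s
ratio = min(1, 2*sqrt(1.11e-09*6037200/(pi*0.19^2)))
= 0.486162
M(t) = 2.5 * 0.486162 = 1.215%

1.215


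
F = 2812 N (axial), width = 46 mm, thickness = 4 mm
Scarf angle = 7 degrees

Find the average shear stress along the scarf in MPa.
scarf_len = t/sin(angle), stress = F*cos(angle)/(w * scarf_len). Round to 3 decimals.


scarf_len = 4/sin(7 deg) = 32.8220
cos(7 deg) = 0.992546
stress = 2812*0.992546/(46*32.8220) = 1.849 MPa

1.849


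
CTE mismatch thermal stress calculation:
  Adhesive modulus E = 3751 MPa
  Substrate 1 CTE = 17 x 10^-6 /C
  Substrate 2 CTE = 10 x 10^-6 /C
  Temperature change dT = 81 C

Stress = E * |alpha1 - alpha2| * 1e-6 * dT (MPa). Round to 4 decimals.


delta_alpha = |17 - 10| = 7 x 10^-6/C
Stress = 3751 * 7e-6 * 81
= 2.1268 MPa

2.1268


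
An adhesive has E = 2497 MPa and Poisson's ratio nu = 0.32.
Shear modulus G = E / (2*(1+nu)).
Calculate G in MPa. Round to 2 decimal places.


G = 2497 / (2*(1+0.32))
= 2497 / 2.64
= 945.83 MPa

945.83


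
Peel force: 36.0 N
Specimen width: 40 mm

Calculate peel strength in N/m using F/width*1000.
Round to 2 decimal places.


Peel strength = 36.0 / 40 * 1000 = 900.00 N/m

900.00


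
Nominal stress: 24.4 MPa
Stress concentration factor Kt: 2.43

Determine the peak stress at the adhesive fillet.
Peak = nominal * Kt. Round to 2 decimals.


Peak stress = 24.4 * 2.43
= 59.29 MPa

59.29


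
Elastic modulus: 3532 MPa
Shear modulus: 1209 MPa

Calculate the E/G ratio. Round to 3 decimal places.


E / G = 3532 / 1209 = 2.921

2.921


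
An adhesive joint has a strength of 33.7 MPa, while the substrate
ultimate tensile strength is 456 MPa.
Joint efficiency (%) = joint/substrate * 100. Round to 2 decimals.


Efficiency = 33.7 / 456 * 100
= 7.39%

7.39


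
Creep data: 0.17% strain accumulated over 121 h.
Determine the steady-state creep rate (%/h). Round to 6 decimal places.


Rate = 0.17 / 121 = 0.001405 %/h

0.001405


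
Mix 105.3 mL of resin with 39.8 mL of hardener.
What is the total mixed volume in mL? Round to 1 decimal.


Total = 105.3 + 39.8 = 145.1 mL

145.1


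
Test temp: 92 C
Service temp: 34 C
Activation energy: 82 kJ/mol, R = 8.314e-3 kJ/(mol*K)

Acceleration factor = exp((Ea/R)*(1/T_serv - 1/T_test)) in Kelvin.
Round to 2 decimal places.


AF = exp((82/0.008314)*(1/307.15 - 1/365.15))
= 164.10

164.10


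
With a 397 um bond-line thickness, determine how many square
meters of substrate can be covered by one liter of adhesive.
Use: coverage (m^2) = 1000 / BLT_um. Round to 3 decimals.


Coverage = 1000 / 397 = 2.519 m^2

2.519


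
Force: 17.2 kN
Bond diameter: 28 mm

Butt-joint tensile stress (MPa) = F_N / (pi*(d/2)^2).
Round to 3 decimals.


F_N = 17.2 * 1000 = 17200.0 N
A = pi*(14.0)^2 = 615.7522 mm^2
stress = 17200.0 / 615.7522 = 27.933 MPa

27.933


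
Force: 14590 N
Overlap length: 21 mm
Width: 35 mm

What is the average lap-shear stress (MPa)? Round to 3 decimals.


Average shear stress = F / (overlap * width)
= 14590 / (21 * 35)
= 19.850 MPa

19.850


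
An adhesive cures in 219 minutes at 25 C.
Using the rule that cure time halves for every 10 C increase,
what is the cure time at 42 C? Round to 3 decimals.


Factor = 2^((42 - 25) / 10) = 3.2490
Cure time = 219 / 3.2490
= 67.405 minutes

67.405


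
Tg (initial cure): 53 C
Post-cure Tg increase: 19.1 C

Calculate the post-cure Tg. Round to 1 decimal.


Post-cure Tg = 53 + 19.1 = 72.1 C

72.1


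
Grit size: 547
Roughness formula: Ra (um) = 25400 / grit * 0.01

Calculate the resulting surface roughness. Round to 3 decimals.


Ra = 25400 / 547 * 0.01
= 0.464 um

0.464


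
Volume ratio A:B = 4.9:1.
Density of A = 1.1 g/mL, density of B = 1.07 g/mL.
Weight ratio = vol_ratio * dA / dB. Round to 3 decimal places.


Wt ratio = 4.9 * 1.1 / 1.07
= 5.037

5.037


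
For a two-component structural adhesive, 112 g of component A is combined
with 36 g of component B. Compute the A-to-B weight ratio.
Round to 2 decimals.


Weight ratio A:B = 112 / 36
= 3.11

3.11


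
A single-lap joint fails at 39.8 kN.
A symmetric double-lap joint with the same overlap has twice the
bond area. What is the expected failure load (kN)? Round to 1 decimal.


Double-lap load = 2 * 39.8 = 79.6 kN

79.6


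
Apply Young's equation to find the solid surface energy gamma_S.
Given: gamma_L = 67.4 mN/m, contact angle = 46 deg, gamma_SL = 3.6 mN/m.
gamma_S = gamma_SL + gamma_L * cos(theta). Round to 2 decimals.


theta_rad = 46 * pi/180 = 0.802851
gamma_S = 3.6 + 67.4 * cos(0.802851)
= 50.42 mN/m

50.42


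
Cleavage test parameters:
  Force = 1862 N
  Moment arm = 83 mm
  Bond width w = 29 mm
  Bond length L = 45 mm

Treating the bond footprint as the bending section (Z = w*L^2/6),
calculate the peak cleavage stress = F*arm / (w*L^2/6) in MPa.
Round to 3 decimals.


M = 1862 * 83 = 154546 N*mm
Z = 29 * 45^2 / 6 = 58725 / 6 mm^3
sigma = M / Z = 6 * 154546 / 58725 = 927276 / 58725
= 15.790 MPa

15.790


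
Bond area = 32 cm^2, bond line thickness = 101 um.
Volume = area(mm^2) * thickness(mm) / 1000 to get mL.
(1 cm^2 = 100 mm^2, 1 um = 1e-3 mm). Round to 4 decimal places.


area_mm2 = 32 * 100 = 3200
blt_mm = 101 * 1e-3 = 0.101
vol_mm3 = 3200 * 0.101 = 323.2
vol_mL = 323.2 / 1000 = 0.3232 mL

0.3232


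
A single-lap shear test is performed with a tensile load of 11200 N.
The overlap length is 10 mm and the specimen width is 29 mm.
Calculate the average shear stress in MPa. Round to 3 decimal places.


Shear stress = F / (overlap * width)
= 11200 / (10 * 29)
= 11200 / 290
= 38.621 MPa

38.621


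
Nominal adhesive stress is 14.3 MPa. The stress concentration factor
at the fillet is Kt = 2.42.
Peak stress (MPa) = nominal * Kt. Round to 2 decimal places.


Peak = 14.3 * 2.42 = 34.61 MPa

34.61


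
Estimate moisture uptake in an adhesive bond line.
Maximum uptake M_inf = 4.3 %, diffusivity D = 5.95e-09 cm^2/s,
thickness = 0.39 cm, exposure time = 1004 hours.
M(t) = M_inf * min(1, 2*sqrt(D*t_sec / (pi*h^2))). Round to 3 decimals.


Convert time: 1004 h = 3614400 s
ratio = min(1, 2*sqrt(5.95e-09*3614400/(pi*0.39^2)))
= 0.424294
M(t) = 4.3 * 0.424294 = 1.824%

1.824


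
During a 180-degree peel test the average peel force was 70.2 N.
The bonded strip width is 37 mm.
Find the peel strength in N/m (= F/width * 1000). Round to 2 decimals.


Peel strength = F/width * 1000
= 70.2 / 37 * 1000
= 1897.30 N/m

1897.30


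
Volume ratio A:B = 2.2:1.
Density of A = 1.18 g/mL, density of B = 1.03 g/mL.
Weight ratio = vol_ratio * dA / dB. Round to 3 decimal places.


Wt ratio = 2.2 * 1.18 / 1.03
= 2.520

2.520


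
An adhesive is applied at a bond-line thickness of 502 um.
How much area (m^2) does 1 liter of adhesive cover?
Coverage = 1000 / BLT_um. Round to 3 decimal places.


Coverage = 1000 / 502 = 1.992 m^2

1.992


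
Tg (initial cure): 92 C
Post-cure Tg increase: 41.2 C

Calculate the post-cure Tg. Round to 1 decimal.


Post-cure Tg = 92 + 41.2 = 133.2 C

133.2


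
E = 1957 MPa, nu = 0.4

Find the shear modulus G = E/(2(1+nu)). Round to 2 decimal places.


G = 1957 / (2 * 1.40)
= 698.93 MPa

698.93


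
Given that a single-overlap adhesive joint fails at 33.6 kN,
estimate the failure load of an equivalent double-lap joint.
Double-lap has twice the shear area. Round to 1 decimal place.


Double-lap factor = 2
Expected load = 33.6 * 2 = 67.2 kN

67.2


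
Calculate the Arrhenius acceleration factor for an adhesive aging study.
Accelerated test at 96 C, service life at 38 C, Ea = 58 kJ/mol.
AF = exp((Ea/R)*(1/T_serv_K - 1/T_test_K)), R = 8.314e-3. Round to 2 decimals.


T_test = 369.15 K, T_serv = 311.15 K
Ea/R = 58 / 0.008314 = 6976.18
AF = exp(6976.18 * (1/311.15 - 1/369.15))
= 33.88

33.88


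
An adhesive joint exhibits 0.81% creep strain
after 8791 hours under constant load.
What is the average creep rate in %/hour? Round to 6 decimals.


Creep rate = strain / time
= 0.81 / 8791
= 0.000092 %/h

0.000092


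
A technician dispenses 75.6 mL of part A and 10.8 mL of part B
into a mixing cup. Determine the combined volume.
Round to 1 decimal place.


Combined volume = 75.6 + 10.8
= 86.4 mL

86.4


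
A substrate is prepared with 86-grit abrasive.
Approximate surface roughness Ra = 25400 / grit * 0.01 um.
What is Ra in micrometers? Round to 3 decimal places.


Ra = 25400 / 86 * 0.01 = 2.953 um

2.953


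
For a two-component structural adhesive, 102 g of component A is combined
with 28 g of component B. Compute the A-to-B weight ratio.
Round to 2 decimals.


Weight ratio A:B = 102 / 28
= 3.64

3.64


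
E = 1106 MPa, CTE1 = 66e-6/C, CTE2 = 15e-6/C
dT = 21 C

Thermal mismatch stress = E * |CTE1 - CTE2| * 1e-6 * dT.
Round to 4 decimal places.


= 1106 * 51e-6 * 21
= 1.1845 MPa

1.1845


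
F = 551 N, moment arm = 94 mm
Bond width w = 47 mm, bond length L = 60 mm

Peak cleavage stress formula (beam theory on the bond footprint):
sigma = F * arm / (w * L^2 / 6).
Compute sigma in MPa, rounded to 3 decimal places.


sigma = (551 * 94) / (47 * 3600 / 6)
= 51794 * 6 / 169200
= 310764 / 169200
= 1.837 MPa

1.837


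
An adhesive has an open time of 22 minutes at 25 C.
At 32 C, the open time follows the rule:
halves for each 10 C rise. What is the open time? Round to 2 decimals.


Factor = 2^((32-25)/10) = 1.6245
Open time = 22 / 1.6245 = 13.54 min

13.54


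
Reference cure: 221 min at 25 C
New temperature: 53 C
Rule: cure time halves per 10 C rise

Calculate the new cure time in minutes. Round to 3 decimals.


factor = 2^((53-25)/10) = 6.9644
t_new = 221 / 6.9644 = 31.733 min

31.733


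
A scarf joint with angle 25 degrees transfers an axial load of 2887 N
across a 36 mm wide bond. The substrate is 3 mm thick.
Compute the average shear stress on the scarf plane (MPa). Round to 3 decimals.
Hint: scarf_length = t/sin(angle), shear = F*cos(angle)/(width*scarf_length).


scarf_length = 3 / sin(25 deg) = 7.0986 mm
cos(25 deg) = 0.906308
shear stress = 2887 * 0.906308 / (36 * 7.0986)
= 10.239 MPa

10.239


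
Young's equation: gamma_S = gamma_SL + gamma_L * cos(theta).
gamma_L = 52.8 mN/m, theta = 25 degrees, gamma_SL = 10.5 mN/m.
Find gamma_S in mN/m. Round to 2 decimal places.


cos(25 deg) = 0.906308
gamma_S = 10.5 + 52.8 * 0.906308
= 58.35 mN/m

58.35


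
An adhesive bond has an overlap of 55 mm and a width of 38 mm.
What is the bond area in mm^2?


Bond area = overlap * width
= 55 * 38
= 2090 mm^2

2090


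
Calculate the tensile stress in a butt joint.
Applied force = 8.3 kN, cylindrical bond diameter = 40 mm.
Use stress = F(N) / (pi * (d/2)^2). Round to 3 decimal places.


A = pi * 20.0^2 = 1256.6371 mm^2
sigma = 8300.0 / 1256.6371 = 6.605 MPa

6.605


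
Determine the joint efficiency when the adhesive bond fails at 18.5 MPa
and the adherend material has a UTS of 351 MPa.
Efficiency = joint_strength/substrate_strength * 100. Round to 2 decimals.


Joint efficiency = 18.5 / 351 * 100
= 5.27%

5.27


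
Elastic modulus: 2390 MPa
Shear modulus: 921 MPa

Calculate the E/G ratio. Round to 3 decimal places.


E / G = 2390 / 921 = 2.595

2.595


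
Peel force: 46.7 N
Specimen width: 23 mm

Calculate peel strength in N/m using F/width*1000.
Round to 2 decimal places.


Peel strength = 46.7 / 23 * 1000 = 2030.43 N/m

2030.43


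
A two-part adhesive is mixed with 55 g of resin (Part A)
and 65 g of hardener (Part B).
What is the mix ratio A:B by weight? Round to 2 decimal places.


Mix ratio = mass_A / mass_B
= 55 / 65
= 0.85

0.85


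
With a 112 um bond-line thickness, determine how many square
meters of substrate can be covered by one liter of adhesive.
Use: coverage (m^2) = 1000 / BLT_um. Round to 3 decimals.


Coverage = 1000 / 112 = 8.929 m^2

8.929


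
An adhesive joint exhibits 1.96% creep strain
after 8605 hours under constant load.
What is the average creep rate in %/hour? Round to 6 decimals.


Creep rate = strain / time
= 1.96 / 8605
= 0.000228 %/h

0.000228


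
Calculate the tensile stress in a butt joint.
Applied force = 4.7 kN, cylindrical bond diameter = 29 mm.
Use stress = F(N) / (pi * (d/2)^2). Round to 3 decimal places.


A = pi * 14.5^2 = 660.5199 mm^2
sigma = 4700.0 / 660.5199 = 7.116 MPa

7.116


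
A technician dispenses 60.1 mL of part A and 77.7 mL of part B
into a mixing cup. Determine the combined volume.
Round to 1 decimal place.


Combined volume = 60.1 + 77.7
= 137.8 mL

137.8


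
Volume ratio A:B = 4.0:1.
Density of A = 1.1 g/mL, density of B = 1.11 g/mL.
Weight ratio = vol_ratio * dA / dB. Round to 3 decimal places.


Wt ratio = 4.0 * 1.1 / 1.11
= 3.964

3.964


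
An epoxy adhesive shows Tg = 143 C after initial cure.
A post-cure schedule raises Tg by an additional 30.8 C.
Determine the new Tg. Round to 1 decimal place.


New Tg = 143 + 30.8
= 173.8 C

173.8


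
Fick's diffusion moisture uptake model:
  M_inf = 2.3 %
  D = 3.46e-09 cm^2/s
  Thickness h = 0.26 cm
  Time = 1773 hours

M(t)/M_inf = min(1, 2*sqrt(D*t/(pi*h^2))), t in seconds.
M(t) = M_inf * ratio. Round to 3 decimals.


t_sec = 1773 * 3600 = 6382800
ratio = 2*sqrt(3.46e-09*6382800/(pi*0.26^2))
= min(1, 0.644949)
= 0.644949
M(t) = 2.3 * 0.644949 = 1.483 %

1.483


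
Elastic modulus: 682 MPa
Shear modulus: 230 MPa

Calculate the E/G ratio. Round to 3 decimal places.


E / G = 682 / 230 = 2.965

2.965


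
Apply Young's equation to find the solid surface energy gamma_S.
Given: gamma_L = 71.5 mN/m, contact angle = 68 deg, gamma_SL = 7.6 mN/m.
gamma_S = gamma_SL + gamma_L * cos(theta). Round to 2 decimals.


theta_rad = 68 * pi/180 = 1.186824
gamma_S = 7.6 + 71.5 * cos(1.186824)
= 34.38 mN/m

34.38


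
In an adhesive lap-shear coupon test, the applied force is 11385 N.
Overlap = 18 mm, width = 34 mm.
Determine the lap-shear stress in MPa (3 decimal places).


stress = F / (overlap * width)
= 11385 / (18 * 34)
= 18.603 MPa

18.603


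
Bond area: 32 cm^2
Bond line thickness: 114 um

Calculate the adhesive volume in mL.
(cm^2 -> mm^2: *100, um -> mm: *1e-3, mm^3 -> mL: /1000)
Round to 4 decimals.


V = 32*100 * 114*1e-3 / 1000
= 0.3648 mL

0.3648


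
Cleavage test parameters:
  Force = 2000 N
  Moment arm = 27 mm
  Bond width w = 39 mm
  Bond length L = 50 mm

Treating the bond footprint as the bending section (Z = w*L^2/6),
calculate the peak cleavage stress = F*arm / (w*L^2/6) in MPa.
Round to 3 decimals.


M = 2000 * 27 = 54000 N*mm
Z = 39 * 50^2 / 6 = 97500 / 6 mm^3
sigma = M / Z = 6 * 54000 / 97500 = 324000 / 97500
= 3.323 MPa

3.323


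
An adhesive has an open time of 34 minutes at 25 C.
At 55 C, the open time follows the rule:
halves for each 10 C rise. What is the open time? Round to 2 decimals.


Factor = 2^((55-25)/10) = 8.0000
Open time = 34 / 8.0000 = 4.25 min

4.25


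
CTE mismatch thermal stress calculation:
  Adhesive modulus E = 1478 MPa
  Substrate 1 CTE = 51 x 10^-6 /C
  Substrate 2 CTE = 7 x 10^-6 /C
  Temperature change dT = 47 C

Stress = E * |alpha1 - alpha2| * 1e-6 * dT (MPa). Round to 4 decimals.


delta_alpha = |51 - 7| = 44 x 10^-6/C
Stress = 1478 * 44e-6 * 47
= 3.0565 MPa

3.0565


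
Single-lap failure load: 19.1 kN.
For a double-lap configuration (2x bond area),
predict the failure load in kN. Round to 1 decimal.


Failure load = 19.1 * 2 = 38.2 kN

38.2


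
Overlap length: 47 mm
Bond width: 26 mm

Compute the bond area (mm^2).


Bond area = 47 * 26 = 1222 mm^2

1222


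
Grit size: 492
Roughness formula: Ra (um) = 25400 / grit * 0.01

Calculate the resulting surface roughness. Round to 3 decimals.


Ra = 25400 / 492 * 0.01
= 0.516 um

0.516


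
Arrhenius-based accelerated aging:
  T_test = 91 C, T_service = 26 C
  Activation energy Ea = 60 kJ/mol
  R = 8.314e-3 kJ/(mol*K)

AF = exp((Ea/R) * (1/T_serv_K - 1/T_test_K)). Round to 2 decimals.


T_test_K = 364.15, T_serv_K = 299.15
AF = exp((60/8.314e-3) * (1/299.15 - 1/364.15))
= 74.15

74.15


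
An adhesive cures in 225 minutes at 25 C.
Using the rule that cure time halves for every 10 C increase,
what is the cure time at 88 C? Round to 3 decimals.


Factor = 2^((88 - 25) / 10) = 78.7932
Cure time = 225 / 78.7932
= 2.856 minutes

2.856


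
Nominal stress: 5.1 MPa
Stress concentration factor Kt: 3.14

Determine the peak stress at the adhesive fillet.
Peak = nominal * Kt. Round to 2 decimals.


Peak stress = 5.1 * 3.14
= 16.01 MPa

16.01


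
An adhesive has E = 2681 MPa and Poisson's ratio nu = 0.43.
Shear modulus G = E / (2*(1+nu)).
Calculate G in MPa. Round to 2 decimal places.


G = 2681 / (2*(1+0.43))
= 2681 / 2.86
= 937.41 MPa

937.41


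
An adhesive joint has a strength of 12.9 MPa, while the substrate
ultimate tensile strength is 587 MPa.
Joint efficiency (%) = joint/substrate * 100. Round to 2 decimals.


Efficiency = 12.9 / 587 * 100
= 2.20%

2.20


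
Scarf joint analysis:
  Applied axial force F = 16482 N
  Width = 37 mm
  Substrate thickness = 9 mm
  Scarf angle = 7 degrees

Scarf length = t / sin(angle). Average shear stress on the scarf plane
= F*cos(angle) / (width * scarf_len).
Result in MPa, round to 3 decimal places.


Scarf length = 9 / sin(7 deg) = 73.8496 mm
cos(7 deg) = 0.992546
Shear = 16482 * 0.992546 / (37 * 73.8496)
= 5.987 MPa

5.987


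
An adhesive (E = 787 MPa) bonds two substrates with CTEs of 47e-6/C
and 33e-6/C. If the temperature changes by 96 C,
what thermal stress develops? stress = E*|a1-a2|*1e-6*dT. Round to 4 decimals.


Stress = 787 * |47 - 33| * 1e-6 * 96
= 1.0577 MPa

1.0577


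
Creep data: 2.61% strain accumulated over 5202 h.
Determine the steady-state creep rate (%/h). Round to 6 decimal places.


Rate = 2.61 / 5202 = 0.000502 %/h

0.000502


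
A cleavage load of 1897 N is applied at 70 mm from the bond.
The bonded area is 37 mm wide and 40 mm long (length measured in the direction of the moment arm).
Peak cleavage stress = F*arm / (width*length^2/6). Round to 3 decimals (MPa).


Moment = 1897 * 70 = 132790 N*mm
Section modulus = 37 * 1600 / 6 = 59200 / 6 mm^3
Stress = 132790 / (59200 / 6) = 796740 / 59200
= 13.458 MPa

13.458


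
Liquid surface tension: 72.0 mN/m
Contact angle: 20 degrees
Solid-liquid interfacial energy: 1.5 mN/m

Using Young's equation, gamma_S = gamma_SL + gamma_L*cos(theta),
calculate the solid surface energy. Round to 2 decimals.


gamma_S = 1.5 + 72.0 * cos(20)
= 69.16 mN/m

69.16


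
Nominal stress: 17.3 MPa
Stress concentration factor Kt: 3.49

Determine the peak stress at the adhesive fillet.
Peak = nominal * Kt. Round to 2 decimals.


Peak stress = 17.3 * 3.49
= 60.38 MPa

60.38


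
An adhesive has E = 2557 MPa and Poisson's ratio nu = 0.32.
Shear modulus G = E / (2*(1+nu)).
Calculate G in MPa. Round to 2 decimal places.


G = 2557 / (2*(1+0.32))
= 2557 / 2.64
= 968.56 MPa

968.56


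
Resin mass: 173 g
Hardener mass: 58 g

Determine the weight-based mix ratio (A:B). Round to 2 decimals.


Ratio = 173 / 58 = 2.98

2.98


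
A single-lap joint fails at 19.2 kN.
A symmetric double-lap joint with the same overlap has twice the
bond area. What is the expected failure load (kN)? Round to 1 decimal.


Double-lap load = 2 * 19.2 = 38.4 kN

38.4


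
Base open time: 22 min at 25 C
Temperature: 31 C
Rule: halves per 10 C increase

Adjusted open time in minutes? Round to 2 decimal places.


Acceleration = 2^((31-25)/10) = 1.5157
Open time = 22 / 1.5157 = 14.51 min

14.51


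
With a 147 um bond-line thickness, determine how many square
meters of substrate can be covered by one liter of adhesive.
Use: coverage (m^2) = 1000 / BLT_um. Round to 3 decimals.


Coverage = 1000 / 147 = 6.803 m^2

6.803


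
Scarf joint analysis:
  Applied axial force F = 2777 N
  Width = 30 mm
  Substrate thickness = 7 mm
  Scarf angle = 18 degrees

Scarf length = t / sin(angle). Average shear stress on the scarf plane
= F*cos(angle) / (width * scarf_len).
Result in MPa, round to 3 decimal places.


Scarf length = 7 / sin(18 deg) = 22.6525 mm
cos(18 deg) = 0.951057
Shear = 2777 * 0.951057 / (30 * 22.6525)
= 3.886 MPa

3.886


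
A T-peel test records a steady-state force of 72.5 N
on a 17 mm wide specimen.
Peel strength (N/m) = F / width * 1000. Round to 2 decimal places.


Peel strength = 72.5 / 17 * 1000
= 4264.71 N/m

4264.71


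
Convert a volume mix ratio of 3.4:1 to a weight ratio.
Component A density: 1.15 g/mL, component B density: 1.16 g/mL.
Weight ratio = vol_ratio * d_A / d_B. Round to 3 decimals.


= 3.4 * 1.15 / 1.16 = 3.371

3.371
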